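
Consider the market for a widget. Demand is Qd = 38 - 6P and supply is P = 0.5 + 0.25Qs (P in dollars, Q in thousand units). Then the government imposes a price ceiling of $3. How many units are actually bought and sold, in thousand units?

Rearranging supply gives Qs = 4P - 2. Equilibrium: 38 - 6P = 4P - 2, so 40 = 10P and P* = 4, Q* = 14.
The ceiling of 3 is below the equilibrium price 4, so it binds.
At P = 3: Qd = 38 - 6·3 = 20 and Qs = 4·3 - 2 = 10.
The quantity actually transacted is the short side, supply: 10.

10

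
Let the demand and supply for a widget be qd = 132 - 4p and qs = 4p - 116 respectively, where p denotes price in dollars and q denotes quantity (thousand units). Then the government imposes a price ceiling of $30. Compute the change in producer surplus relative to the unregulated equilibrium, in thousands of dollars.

Equilibrium: 132 - 4p = 4p - 116, so 248 = 8p and p* = 31, q* = 8.
The ceiling of 30 is below the equilibrium price 31, so it binds.
At p = 30: qd = 132 - 4·30 = 12 and qs = 4·30 - 116 = 4.
Producer surplus without the control is ½ · (31 - 29) · 8 = 8.
With the ceiling, producers sell 4 units at 30, so PS = ½ · (30 - 29) · 4 = 2.
Change in producer surplus = 2 - 8 = -6.

-6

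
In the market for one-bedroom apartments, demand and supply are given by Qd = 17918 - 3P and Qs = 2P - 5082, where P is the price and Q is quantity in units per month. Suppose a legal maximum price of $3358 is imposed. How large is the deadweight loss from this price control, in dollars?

2570940

Setting quantity demanded equal to quantity supplied, 17918 - 3P = 2P - 5082, gives P* = 4600 and Q* = 4118.
Since 3358 < 4600, the ceiling is binding.
At P = 3358: Qd = 17918 - 3·3358 = 7844 and Qs = 2·3358 - 5082 = 1634.
Quantity traded falls to 1634. At Q = 1634 the demand price is (17918 - 1634)/3 = 5428 and the supply price is (5082 + 1634)/2 = 3358.
Deadweight loss = ½ · (5428 - 3358) · (4118 - 1634) = ½ · 2070 · 2484 = 2570940.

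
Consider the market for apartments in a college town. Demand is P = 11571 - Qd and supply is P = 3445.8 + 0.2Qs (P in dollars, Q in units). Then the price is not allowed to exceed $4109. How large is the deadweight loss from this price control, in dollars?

7162215

Rearranging demand gives Qd = 11571 - P; rearranging supply gives Qs = 5P - 17229. In a free market, 11571 - P = 5P - 17229 gives the equilibrium P* = 4800, Q* = 6771.
The ceiling of 4109 is below the equilibrium price 4800, so it binds.
At P = 4109: Qd = 11571 - 4109 = 7462 and Qs = 5·4109 - 17229 = 3316.
Quantity traded falls to 3316. At Q = 3316 the demand price is 11571 - 3316 = 8255 and the supply price is (17229 + 3316)/5 = 4109.
Deadweight loss = ½ · (8255 - 4109) · (6771 - 3316) = ½ · 4146 · 3455 = 7162215.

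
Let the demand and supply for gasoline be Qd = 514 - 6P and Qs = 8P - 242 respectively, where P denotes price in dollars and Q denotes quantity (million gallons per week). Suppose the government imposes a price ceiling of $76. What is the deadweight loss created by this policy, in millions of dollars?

In a free market, 514 - 6P = 8P - 242 gives the equilibrium P* = 54, Q* = 190.
The ceiling of 76 is above the equilibrium price 54, so it is not binding; the market clears at P* = 54, Q* = 190.
Since the control does not bind, no trades are prevented and deadweight loss is zero.

0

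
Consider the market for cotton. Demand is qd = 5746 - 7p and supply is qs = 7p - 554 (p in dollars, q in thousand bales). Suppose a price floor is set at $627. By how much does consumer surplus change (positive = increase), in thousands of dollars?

-349840.5

In a free market, 5746 - 7p = 7p - 554 gives the equilibrium p* = 450, q* = 2596.
Because the floor (627) lies above the market-clearing price, it is binding.
At p = 627: qd = 5746 - 7·627 = 1357 and qs = 7·627 - 554 = 3835.
Consumer surplus without the control is ½ · (5746/7 - 450) · 2596 = 3369608/7.
With the floor, consumers buy 1357 units at 627, so CS = ½ · (5746/7 - 627) · 1357 = 1841449/14.
Change in consumer surplus = 1841449/14 - 3369608/7 = -349840.5.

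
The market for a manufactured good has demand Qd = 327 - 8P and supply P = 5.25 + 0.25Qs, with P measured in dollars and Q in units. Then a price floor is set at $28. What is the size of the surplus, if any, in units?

0

Rearranging supply gives Qs = 4P - 21. Without the control the market clears where 327 - 8P = 4P - 21, i.e. P* = 29 and Q* = 95.
Since 28 is below P* = 29, the floor does not bind and the free-market outcome prevails.
Since the control does not bind, there is no surplus.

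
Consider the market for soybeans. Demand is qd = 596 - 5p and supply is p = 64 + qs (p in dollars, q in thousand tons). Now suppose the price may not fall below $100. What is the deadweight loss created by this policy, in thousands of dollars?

0

Rearranging supply gives qs = p - 64. Equilibrium: 596 - 5p = p - 64, so 660 = 6p and p* = 110, q* = 46.
The floor of 100 is below the equilibrium price 110, so it is not binding; the market clears at p* = 110, q* = 46.
Since the control does not bind, no trades are prevented and deadweight loss is zero.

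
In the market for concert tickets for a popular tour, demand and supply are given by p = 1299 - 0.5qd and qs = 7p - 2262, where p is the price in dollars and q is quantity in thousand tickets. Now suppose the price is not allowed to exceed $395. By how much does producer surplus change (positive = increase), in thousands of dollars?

Rearranging demand gives qd = 2598 - 2p. Equilibrium: 2598 - 2p = 7p - 2262, so 4860 = 9p and p* = 540, q* = 1518.
Since 395 < 540, the ceiling is binding.
At p = 395: qd = 2598 - 2·395 = 1808 and qs = 7·395 - 2262 = 503.
Producer surplus without the control is ½ · (540 - 2262/7) · 1518 = 1152162/7.
With the ceiling, producers sell 503 units at 395, so PS = ½ · (395 - 2262/7) · 503 = 253009/14.
Change in producer surplus = 253009/14 - 1152162/7 = -146522.5.

-146522.5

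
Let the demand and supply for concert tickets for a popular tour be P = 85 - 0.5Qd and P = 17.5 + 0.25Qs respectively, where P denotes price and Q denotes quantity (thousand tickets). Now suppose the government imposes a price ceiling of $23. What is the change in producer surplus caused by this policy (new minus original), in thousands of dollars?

Rearranging demand gives Qd = 170 - 2P; rearranging supply gives Qs = 4P - 70. Without the control the market clears where 170 - 2P = 4P - 70, i.e. P* = 40 and Q* = 90.
The ceiling of 23 is below the equilibrium price 40, so it binds.
At P = 23: Qd = 170 - 2·23 = 124 and Qs = 4·23 - 70 = 22.
Producer surplus without the control is ½ · (40 - 17.5) · 90 = 1012.5.
With the ceiling, producers sell 22 units at 23, so PS = ½ · (23 - 17.5) · 22 = 60.5.
Change in producer surplus = 60.5 - 1012.5 = -952.

-952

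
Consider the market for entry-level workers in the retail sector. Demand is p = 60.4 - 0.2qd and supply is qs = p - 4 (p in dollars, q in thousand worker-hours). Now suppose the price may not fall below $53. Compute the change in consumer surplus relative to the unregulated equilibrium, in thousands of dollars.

Rearranging demand gives qd = 302 - 5p. Equilibrium: 302 - 5p = p - 4, so 306 = 6p and p* = 51, q* = 47.
Because the floor (53) lies above the market-clearing price, it is binding.
At p = 53: qd = 302 - 5·53 = 37 and qs = 53 - 4 = 49.
Consumer surplus without the control is ½ · (60.4 - 51) · 47 = 220.9.
With the floor, consumers buy 37 units at 53, so CS = ½ · (60.4 - 53) · 37 = 136.9.
Change in consumer surplus = 136.9 - 220.9 = -84.

-84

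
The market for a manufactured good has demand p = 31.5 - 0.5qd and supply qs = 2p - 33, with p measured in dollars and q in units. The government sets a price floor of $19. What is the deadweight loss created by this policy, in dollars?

Rearranging demand gives qd = 63 - 2p. Without the control the market clears where 63 - 2p = 2p - 33, i.e. p* = 24 and q* = 15.
Since 19 is below p* = 24, the floor does not bind and the free-market outcome prevails.
Since the control does not bind, no trades are prevented and deadweight loss is zero.

0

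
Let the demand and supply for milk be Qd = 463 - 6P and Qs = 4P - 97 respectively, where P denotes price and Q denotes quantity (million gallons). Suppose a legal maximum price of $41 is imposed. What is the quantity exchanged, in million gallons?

67

Setting quantity demanded equal to quantity supplied, 463 - 6P = 4P - 97, gives P* = 56 and Q* = 127.
Because the ceiling (41) lies below the market-clearing price, it is binding.
At P = 41: Qd = 463 - 6·41 = 217 and Qs = 4·41 - 97 = 67.
The quantity actually transacted is the short side, supply: 67.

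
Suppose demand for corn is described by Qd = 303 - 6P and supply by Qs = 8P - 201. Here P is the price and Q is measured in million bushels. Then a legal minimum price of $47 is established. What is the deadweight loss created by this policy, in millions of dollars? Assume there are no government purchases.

Equilibrium: 303 - 6P = 8P - 201, so 504 = 14P and P* = 36, Q* = 87.
The floor of 47 is above the equilibrium price 36, so it binds.
At P = 47: Qd = 303 - 6·47 = 21 and Qs = 8·47 - 201 = 175.
Quantity traded falls to 21. At Q = 21 the demand price is (303 - 21)/6 = 47 and the supply price is (201 + 21)/8 = 27.75.
Deadweight loss = ½ · (47 - 27.75) · (87 - 21) = ½ · 19.25 · 66 = 635.25.

635.25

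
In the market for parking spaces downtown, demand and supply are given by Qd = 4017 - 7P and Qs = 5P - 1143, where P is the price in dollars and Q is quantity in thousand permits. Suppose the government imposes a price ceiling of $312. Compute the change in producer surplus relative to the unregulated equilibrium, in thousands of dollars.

-84016

Setting quantity demanded equal to quantity supplied, 4017 - 7P = 5P - 1143, gives P* = 430 and Q* = 1007.
The ceiling of 312 is below the equilibrium price 430, so it binds.
At P = 312: Qd = 4017 - 7·312 = 1833 and Qs = 5·312 - 1143 = 417.
Producer surplus without the control is ½ · (430 - 228.6) · 1007 = 101404.9.
With the ceiling, producers sell 417 units at 312, so PS = ½ · (312 - 228.6) · 417 = 17388.9.
Change in producer surplus = 17388.9 - 101404.9 = -84016.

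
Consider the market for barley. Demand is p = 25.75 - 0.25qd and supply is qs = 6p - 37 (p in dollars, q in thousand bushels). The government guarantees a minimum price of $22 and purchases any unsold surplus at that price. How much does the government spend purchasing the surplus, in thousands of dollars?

1760

Rearranging demand gives qd = 103 - 4p. Equilibrium: 103 - 4p = 6p - 37, so 140 = 10p and p* = 14, q* = 47.
Because the floor (22) lies above the market-clearing price, it is binding.
At p = 22: qd = 103 - 4·22 = 15 and qs = 6·22 - 37 = 95.
Surplus = qs - qd = 80.
Government expenditure = surplus × support price = 80 × 22 = 1760.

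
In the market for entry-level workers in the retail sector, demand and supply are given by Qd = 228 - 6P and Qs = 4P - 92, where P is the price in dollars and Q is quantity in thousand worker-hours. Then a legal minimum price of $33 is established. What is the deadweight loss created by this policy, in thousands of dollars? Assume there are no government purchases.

7.5

Without the control the market clears where 228 - 6P = 4P - 92, i.e. P* = 32 and Q* = 36.
Because the floor (33) lies above the market-clearing price, it is binding.
At P = 33: Qd = 228 - 6·33 = 30 and Qs = 4·33 - 92 = 40.
Quantity traded falls to 30. At Q = 30 the demand price is (228 - 30)/6 = 33 and the supply price is (92 + 30)/4 = 30.5.
Deadweight loss = ½ · (33 - 30.5) · (36 - 30) = ½ · 2.5 · 6 = 7.5.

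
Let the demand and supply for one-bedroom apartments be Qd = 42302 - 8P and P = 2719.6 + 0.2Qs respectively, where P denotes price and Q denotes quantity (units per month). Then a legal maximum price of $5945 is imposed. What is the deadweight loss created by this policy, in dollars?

0

Rearranging supply gives Qs = 5P - 13598. Setting quantity demanded equal to quantity supplied, 42302 - 8P = 5P - 13598, gives P* = 4300 and Q* = 7902.
The ceiling of 5945 is above the equilibrium price 4300, so it is not binding; the market clears at P* = 4300, Q* = 7902.
Since the control does not bind, no trades are prevented and deadweight loss is zero.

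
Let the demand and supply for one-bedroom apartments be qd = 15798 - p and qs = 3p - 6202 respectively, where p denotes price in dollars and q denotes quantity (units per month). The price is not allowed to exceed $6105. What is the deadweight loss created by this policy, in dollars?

0

Setting quantity demanded equal to quantity supplied, 15798 - p = 3p - 6202, gives p* = 5500 and q* = 10298.
The ceiling of 6105 is above the equilibrium price 5500, so it is not binding; the market clears at p* = 5500, q* = 10298.
Since the control does not bind, no trades are prevented and deadweight loss is zero.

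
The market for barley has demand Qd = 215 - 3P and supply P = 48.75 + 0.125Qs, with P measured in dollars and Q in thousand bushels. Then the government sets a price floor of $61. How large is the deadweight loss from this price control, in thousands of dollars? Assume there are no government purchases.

Rearranging supply gives Qs = 8P - 390. Without the control the market clears where 215 - 3P = 8P - 390, i.e. P* = 55 and Q* = 50.
The floor of 61 is above the equilibrium price 55, so it binds.
At P = 61: Qd = 215 - 3·61 = 32 and Qs = 8·61 - 390 = 98.
Quantity traded falls to 32. At Q = 32 the demand price is (215 - 32)/3 = 61 and the supply price is (390 + 32)/8 = 52.75.
Deadweight loss = ½ · (61 - 52.75) · (50 - 32) = ½ · 8.25 · 18 = 74.25.

74.25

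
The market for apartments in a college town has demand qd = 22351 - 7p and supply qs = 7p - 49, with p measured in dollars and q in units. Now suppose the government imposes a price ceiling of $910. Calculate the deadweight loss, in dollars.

Equilibrium: 22351 - 7p = 7p - 49, so 22400 = 14p and p* = 1600, q* = 11151.
Because the ceiling (910) lies below the market-clearing price, it is binding.
At p = 910: qd = 22351 - 7·910 = 15981 and qs = 7·910 - 49 = 6321.
Quantity traded falls to 6321. At q = 6321 the demand price is (22351 - 6321)/7 = 2290 and the supply price is (49 + 6321)/7 = 910.
Deadweight loss = ½ · (2290 - 910) · (11151 - 6321) = ½ · 1380 · 4830 = 3332700.

3332700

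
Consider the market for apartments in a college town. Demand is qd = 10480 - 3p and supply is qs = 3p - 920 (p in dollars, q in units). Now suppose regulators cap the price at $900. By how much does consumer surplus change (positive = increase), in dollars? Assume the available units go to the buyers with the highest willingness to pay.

In a free market, 10480 - 3p = 3p - 920 gives the equilibrium p* = 1900, q* = 4780.
Because the ceiling (900) lies below the market-clearing price, it is binding.
At p = 900: qd = 10480 - 3·900 = 7780 and qs = 3·900 - 920 = 1780.
Consumer surplus without the control is ½ · (10480/3 - 1900) · 4780 = 11424200/3.
With the ceiling, 1780 units are sold at 900 (assume they go to the highest-value buyers). The demand price at q = 1780 is 2900, so CS = ½ · [(10480/3 - 900) + (2900 - 900)] · 1780 = 12264200/3.
Change in consumer surplus = 12264200/3 - 11424200/3 = 280000.

280000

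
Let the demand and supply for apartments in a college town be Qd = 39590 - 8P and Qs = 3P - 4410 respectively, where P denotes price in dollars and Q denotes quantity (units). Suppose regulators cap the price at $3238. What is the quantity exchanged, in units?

5304

In a free market, 39590 - 8P = 3P - 4410 gives the equilibrium P* = 4000, Q* = 7590.
Because the ceiling (3238) lies below the market-clearing price, it is binding.
At P = 3238: Qd = 39590 - 8·3238 = 13686 and Qs = 3·3238 - 4410 = 5304.
The quantity actually transacted is the short side, supply: 5304.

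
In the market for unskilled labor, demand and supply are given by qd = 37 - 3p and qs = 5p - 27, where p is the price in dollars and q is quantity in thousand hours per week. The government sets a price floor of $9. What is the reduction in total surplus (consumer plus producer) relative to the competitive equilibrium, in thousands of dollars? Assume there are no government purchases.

Without the control the market clears where 37 - 3p = 5p - 27, i.e. p* = 8 and q* = 13.
The floor of 9 is above the equilibrium price 8, so it binds.
At p = 9: qd = 37 - 3·9 = 10 and qs = 5·9 - 27 = 18.
Quantity traded falls to 10. At q = 10 the demand price is (37 - 10)/3 = 9 and the supply price is (27 + 10)/5 = 7.4.
Deadweight loss = ½ · (9 - 7.4) · (13 - 10) = ½ · 1.6 · 3 = 2.4.

2.4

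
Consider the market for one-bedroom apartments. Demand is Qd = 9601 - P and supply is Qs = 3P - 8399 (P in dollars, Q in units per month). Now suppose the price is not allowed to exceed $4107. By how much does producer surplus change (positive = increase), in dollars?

-1773019.5

Without the control the market clears where 9601 - P = 3P - 8399, i.e. P* = 4500 and Q* = 5101.
The ceiling of 4107 is below the equilibrium price 4500, so it binds.
At P = 4107: Qd = 9601 - 4107 = 5494 and Qs = 3·4107 - 8399 = 3922.
Producer surplus without the control is ½ · (4500 - 8399/3) · 5101 = 26020201/6.
With the ceiling, producers sell 3922 units at 4107, so PS = ½ · (4107 - 8399/3) · 3922 = 7691042/3.
Change in producer surplus = 7691042/3 - 26020201/6 = -1773019.5.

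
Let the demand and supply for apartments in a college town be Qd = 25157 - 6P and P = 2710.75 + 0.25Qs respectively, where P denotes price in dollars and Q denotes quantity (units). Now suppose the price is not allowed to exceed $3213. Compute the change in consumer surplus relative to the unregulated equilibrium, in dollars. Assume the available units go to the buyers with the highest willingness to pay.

577791

Rearranging supply gives Qs = 4P - 10843. In a free market, 25157 - 6P = 4P - 10843 gives the equilibrium P* = 3600, Q* = 3557.
The ceiling of 3213 is below the equilibrium price 3600, so it binds.
At P = 3213: Qd = 25157 - 6·3213 = 5879 and Qs = 4·3213 - 10843 = 2009.
Consumer surplus without the control is ½ · (25157/6 - 3600) · 3557 = 12652249/12.
With the ceiling, 2009 units are sold at 3213 (assume they go to the highest-value buyers). The demand price at Q = 2009 is 3858, so CS = ½ · [(25157/6 - 3213) + (3858 - 3213)] · 2009 = 19585741/12.
Change in consumer surplus = 19585741/12 - 12652249/12 = 577791.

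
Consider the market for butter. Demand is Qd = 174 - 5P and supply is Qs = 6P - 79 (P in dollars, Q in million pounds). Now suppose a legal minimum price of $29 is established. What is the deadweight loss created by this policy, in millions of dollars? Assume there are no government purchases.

165

In a free market, 174 - 5P = 6P - 79 gives the equilibrium P* = 23, Q* = 59.
The floor of 29 is above the equilibrium price 23, so it binds.
At P = 29: Qd = 174 - 5·29 = 29 and Qs = 6·29 - 79 = 95.
Quantity traded falls to 29. At Q = 29 the demand price is (174 - 29)/5 = 29 and the supply price is (79 + 29)/6 = 18.
Deadweight loss = ½ · (29 - 18) · (59 - 29) = ½ · 11 · 30 = 165.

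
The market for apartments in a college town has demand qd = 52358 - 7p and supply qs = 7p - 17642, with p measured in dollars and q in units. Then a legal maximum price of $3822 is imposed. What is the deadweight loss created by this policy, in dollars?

Without the control the market clears where 52358 - 7p = 7p - 17642, i.e. p* = 5000 and q* = 17358.
Because the ceiling (3822) lies below the market-clearing price, it is binding.
At p = 3822: qd = 52358 - 7·3822 = 25604 and qs = 7·3822 - 17642 = 9112.
Quantity traded falls to 9112. At q = 9112 the demand price is (52358 - 9112)/7 = 6178 and the supply price is (17642 + 9112)/7 = 3822.
Deadweight loss = ½ · (6178 - 3822) · (17358 - 9112) = ½ · 2356 · 8246 = 9713788.

9713788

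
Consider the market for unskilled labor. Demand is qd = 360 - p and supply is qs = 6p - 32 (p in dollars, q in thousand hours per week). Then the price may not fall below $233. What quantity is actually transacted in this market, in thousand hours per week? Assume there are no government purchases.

Without the control the market clears where 360 - p = 6p - 32, i.e. p* = 56 and q* = 304.
Because the floor (233) lies above the market-clearing price, it is binding.
At p = 233: qd = 360 - 233 = 127 and qs = 6·233 - 32 = 1366.
The quantity actually transacted is the short side, demand: 127.

127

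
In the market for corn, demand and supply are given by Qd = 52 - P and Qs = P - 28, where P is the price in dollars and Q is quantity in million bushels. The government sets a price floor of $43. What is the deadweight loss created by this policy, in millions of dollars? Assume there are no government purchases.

Setting quantity demanded equal to quantity supplied, 52 - P = P - 28, gives P* = 40 and Q* = 12.
Since 43 > 40, the floor is binding.
At P = 43: Qd = 52 - 43 = 9 and Qs = 43 - 28 = 15.
Quantity traded falls to 9. At Q = 9 the demand price is 52 - 9 = 43 and the supply price is 28 + 9 = 37.
Deadweight loss = ½ · (43 - 37) · (12 - 9) = ½ · 6 · 3 = 9.

9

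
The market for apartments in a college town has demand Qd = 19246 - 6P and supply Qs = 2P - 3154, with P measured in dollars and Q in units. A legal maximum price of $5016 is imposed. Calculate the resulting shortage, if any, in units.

Without the control the market clears where 19246 - 6P = 2P - 3154, i.e. P* = 2800 and Q* = 2446.
The ceiling of 5016 is above the equilibrium price 2800, so it is not binding; the market clears at P* = 2800, Q* = 2446.
Since the control does not bind, there is no shortage.

0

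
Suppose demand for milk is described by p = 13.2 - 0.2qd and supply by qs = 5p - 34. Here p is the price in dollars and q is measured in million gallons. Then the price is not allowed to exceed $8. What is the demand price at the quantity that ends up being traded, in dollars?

Rearranging demand gives qd = 66 - 5p. In a free market, 66 - 5p = 5p - 34 gives the equilibrium p* = 10, q* = 16.
Because the ceiling (8) lies below the market-clearing price, it is binding.
At p = 8: qd = 66 - 5·8 = 26 and qs = 5·8 - 34 = 6.
Only 6 units reach the market. On the demand curve, the marginal buyer's willingness to pay at q = 6 is (66 - 6)/5 = 12.

12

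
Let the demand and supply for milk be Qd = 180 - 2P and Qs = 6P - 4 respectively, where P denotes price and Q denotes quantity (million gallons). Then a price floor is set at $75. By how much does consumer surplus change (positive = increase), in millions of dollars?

Without the control the market clears where 180 - 2P = 6P - 4, i.e. P* = 23 and Q* = 134.
Because the floor (75) lies above the market-clearing price, it is binding.
At P = 75: Qd = 180 - 2·75 = 30 and Qs = 6·75 - 4 = 446.
Consumer surplus without the control is ½ · (90 - 23) · 134 = 4489.
With the floor, consumers buy 30 units at 75, so CS = ½ · (90 - 75) · 30 = 225.
Change in consumer surplus = 225 - 4489 = -4264.

-4264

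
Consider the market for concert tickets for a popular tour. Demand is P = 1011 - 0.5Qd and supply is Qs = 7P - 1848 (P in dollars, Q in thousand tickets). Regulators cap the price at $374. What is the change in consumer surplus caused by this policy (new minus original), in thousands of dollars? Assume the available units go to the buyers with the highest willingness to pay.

Rearranging demand gives Qd = 2022 - 2P. Without the control the market clears where 2022 - 2P = 7P - 1848, i.e. P* = 430 and Q* = 1162.
Because the ceiling (374) lies below the market-clearing price, it is binding.
At P = 374: Qd = 2022 - 2·374 = 1274 and Qs = 7·374 - 1848 = 770.
Consumer surplus without the control is ½ · (1011 - 430) · 1162 = 337561.
With the ceiling, 770 units are sold at 374 (assume they go to the highest-value buyers). The demand price at Q = 770 is 626, so CS = ½ · [(1011 - 374) + (626 - 374)] · 770 = 342265.
Change in consumer surplus = 342265 - 337561 = 4704.

4704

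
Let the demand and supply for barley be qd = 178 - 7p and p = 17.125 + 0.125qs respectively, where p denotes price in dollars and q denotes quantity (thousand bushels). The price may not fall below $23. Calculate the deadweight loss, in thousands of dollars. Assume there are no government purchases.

Rearranging supply gives qs = 8p - 137. Without the control the market clears where 178 - 7p = 8p - 137, i.e. p* = 21 and q* = 31.
The floor of 23 is above the equilibrium price 21, so it binds.
At p = 23: qd = 178 - 7·23 = 17 and qs = 8·23 - 137 = 47.
Quantity traded falls to 17. At q = 17 the demand price is (178 - 17)/7 = 23 and the supply price is (137 + 17)/8 = 19.25.
Deadweight loss = ½ · (23 - 19.25) · (31 - 17) = ½ · 3.75 · 14 = 26.25.

26.25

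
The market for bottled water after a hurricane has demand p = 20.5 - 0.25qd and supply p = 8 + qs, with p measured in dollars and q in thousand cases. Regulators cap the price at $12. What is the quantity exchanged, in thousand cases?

4

Rearranging demand gives qd = 82 - 4p; rearranging supply gives qs = p - 8. Setting quantity demanded equal to quantity supplied, 82 - 4p = p - 8, gives p* = 18 and q* = 10.
The ceiling of 12 is below the equilibrium price 18, so it binds.
At p = 12: qd = 82 - 4·12 = 34 and qs = 12 - 8 = 4.
The quantity actually transacted is the short side, supply: 4.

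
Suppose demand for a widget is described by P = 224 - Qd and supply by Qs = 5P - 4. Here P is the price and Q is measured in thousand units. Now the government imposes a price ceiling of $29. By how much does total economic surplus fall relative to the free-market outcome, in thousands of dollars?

1215

Rearranging demand gives Qd = 224 - P. Equilibrium: 224 - P = 5P - 4, so 228 = 6P and P* = 38, Q* = 186.
Since 29 < 38, the ceiling is binding.
At P = 29: Qd = 224 - 29 = 195 and Qs = 5·29 - 4 = 141.
Quantity traded falls to 141. At Q = 141 the demand price is 224 - 141 = 83 and the supply price is (4 + 141)/5 = 29.
Deadweight loss = ½ · (83 - 29) · (186 - 141) = ½ · 54 · 45 = 1215.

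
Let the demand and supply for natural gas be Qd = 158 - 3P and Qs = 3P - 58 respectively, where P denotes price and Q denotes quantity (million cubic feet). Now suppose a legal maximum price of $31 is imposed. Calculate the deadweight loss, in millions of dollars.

Setting quantity demanded equal to quantity supplied, 158 - 3P = 3P - 58, gives P* = 36 and Q* = 50.
Because the ceiling (31) lies below the market-clearing price, it is binding.
At P = 31: Qd = 158 - 3·31 = 65 and Qs = 3·31 - 58 = 35.
Quantity traded falls to 35. At Q = 35 the demand price is (158 - 35)/3 = 41 and the supply price is (58 + 35)/3 = 31.
Deadweight loss = ½ · (41 - 31) · (50 - 35) = ½ · 10 · 15 = 75.

75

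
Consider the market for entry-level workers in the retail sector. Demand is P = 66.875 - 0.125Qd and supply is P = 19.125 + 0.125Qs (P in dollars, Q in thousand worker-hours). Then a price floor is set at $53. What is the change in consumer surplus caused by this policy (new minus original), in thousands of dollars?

Rearranging demand gives Qd = 535 - 8P; rearranging supply gives Qs = 8P - 153. Setting quantity demanded equal to quantity supplied, 535 - 8P = 8P - 153, gives P* = 43 and Q* = 191.
Since 53 > 43, the floor is binding.
At P = 53: Qd = 535 - 8·53 = 111 and Qs = 8·53 - 153 = 271.
Consumer surplus without the control is ½ · (66.875 - 43) · 191 = 2280.0625.
With the floor, consumers buy 111 units at 53, so CS = ½ · (66.875 - 53) · 111 = 770.0625.
Change in consumer surplus = 770.0625 - 2280.0625 = -1510.

-1510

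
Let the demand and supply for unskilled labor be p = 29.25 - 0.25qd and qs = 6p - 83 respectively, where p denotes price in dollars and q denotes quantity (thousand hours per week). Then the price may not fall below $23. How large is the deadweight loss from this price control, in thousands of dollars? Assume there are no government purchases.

30

Rearranging demand gives qd = 117 - 4p. Without the control the market clears where 117 - 4p = 6p - 83, i.e. p* = 20 and q* = 37.
The floor of 23 is above the equilibrium price 20, so it binds.
At p = 23: qd = 117 - 4·23 = 25 and qs = 6·23 - 83 = 55.
Quantity traded falls to 25. At q = 25 the demand price is (117 - 25)/4 = 23 and the supply price is (83 + 25)/6 = 18.
Deadweight loss = ½ · (23 - 18) · (37 - 25) = ½ · 5 · 12 = 30.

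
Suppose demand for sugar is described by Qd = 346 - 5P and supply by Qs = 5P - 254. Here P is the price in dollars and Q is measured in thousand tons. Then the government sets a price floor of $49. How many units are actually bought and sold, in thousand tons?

Setting quantity demanded equal to quantity supplied, 346 - 5P = 5P - 254, gives P* = 60 and Q* = 46.
The floor of 49 is below the equilibrium price 60, so it is not binding; the market clears at P* = 60, Q* = 46.

46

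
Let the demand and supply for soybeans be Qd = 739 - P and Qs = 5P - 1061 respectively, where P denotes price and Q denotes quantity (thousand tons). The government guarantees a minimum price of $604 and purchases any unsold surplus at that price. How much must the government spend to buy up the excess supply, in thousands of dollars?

Setting quantity demanded equal to quantity supplied, 739 - P = 5P - 1061, gives P* = 300 and Q* = 439.
The floor of 604 is above the equilibrium price 300, so it binds.
At P = 604: Qd = 739 - 604 = 135 and Qs = 5·604 - 1061 = 1959.
Surplus = Qs - Qd = 1824.
Government expenditure = surplus × support price = 1824 × 604 = 1101696.

1101696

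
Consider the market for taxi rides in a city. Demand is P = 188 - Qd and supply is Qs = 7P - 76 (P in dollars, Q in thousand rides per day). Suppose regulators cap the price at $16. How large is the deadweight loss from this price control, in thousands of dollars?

Rearranging demand gives Qd = 188 - P. Equilibrium: 188 - P = 7P - 76, so 264 = 8P and P* = 33, Q* = 155.
Because the ceiling (16) lies below the market-clearing price, it is binding.
At P = 16: Qd = 188 - 16 = 172 and Qs = 7·16 - 76 = 36.
Quantity traded falls to 36. At Q = 36 the demand price is 188 - 36 = 152 and the supply price is (76 + 36)/7 = 16.
Deadweight loss = ½ · (152 - 16) · (155 - 36) = ½ · 136 · 119 = 8092.

8092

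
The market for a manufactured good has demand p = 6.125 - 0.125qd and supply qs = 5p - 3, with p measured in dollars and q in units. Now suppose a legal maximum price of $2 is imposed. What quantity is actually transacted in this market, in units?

Rearranging demand gives qd = 49 - 8p. Equilibrium: 49 - 8p = 5p - 3, so 52 = 13p and p* = 4, q* = 17.
The ceiling of 2 is below the equilibrium price 4, so it binds.
At p = 2: qd = 49 - 8·2 = 33 and qs = 5·2 - 3 = 7.
The quantity actually transacted is the short side, supply: 7.

7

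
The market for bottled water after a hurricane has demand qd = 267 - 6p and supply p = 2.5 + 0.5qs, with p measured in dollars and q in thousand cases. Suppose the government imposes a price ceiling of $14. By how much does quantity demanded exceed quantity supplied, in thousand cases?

Rearranging supply gives qs = 2p - 5. Setting quantity demanded equal to quantity supplied, 267 - 6p = 2p - 5, gives p* = 34 and q* = 63.
Since 14 < 34, the ceiling is binding.
At p = 14: qd = 267 - 6·14 = 183 and qs = 2·14 - 5 = 23.
Shortage = qd - qs = 183 - 23 = 160.

160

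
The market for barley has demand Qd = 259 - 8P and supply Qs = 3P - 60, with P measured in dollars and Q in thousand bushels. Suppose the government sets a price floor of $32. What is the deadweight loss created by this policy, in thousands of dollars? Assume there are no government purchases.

Setting quantity demanded equal to quantity supplied, 259 - 8P = 3P - 60, gives P* = 29 and Q* = 27.
The floor of 32 is above the equilibrium price 29, so it binds.
At P = 32: Qd = 259 - 8·32 = 3 and Qs = 3·32 - 60 = 36.
Quantity traded falls to 3. At Q = 3 the demand price is (259 - 3)/8 = 32 and the supply price is (60 + 3)/3 = 21.
Deadweight loss = ½ · (32 - 21) · (27 - 3) = ½ · 11 · 24 = 132.

132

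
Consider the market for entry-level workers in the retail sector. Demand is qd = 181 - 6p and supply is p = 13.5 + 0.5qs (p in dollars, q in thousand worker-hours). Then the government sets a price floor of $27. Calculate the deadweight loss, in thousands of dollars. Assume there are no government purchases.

12

Rearranging supply gives qs = 2p - 27. Setting quantity demanded equal to quantity supplied, 181 - 6p = 2p - 27, gives p* = 26 and q* = 25.
Because the floor (27) lies above the market-clearing price, it is binding.
At p = 27: qd = 181 - 6·27 = 19 and qs = 2·27 - 27 = 27.
Quantity traded falls to 19. At q = 19 the demand price is (181 - 19)/6 = 27 and the supply price is (27 + 19)/2 = 23.
Deadweight loss = ½ · (27 - 23) · (25 - 19) = ½ · 4 · 6 = 12.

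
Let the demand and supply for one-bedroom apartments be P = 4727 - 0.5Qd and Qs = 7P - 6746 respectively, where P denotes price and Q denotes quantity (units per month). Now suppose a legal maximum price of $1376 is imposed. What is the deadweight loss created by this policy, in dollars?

2831472

Rearranging demand gives Qd = 9454 - 2P. Setting quantity demanded equal to quantity supplied, 9454 - 2P = 7P - 6746, gives P* = 1800 and Q* = 5854.
The ceiling of 1376 is below the equilibrium price 1800, so it binds.
At P = 1376: Qd = 9454 - 2·1376 = 6702 and Qs = 7·1376 - 6746 = 2886.
Quantity traded falls to 2886. At Q = 2886 the demand price is (9454 - 2886)/2 = 3284 and the supply price is (6746 + 2886)/7 = 1376.
Deadweight loss = ½ · (3284 - 1376) · (5854 - 2886) = ½ · 1908 · 2968 = 2831472.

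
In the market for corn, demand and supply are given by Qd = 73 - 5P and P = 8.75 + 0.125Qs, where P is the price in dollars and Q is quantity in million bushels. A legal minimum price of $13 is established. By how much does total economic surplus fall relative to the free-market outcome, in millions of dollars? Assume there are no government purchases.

Rearranging supply gives Qs = 8P - 70. Setting quantity demanded equal to quantity supplied, 73 - 5P = 8P - 70, gives P* = 11 and Q* = 18.
Since 13 > 11, the floor is binding.
At P = 13: Qd = 73 - 5·13 = 8 and Qs = 8·13 - 70 = 34.
Quantity traded falls to 8. At Q = 8 the demand price is (73 - 8)/5 = 13 and the supply price is (70 + 8)/8 = 9.75.
Deadweight loss = ½ · (13 - 9.75) · (18 - 8) = ½ · 3.25 · 10 = 16.25.

16.25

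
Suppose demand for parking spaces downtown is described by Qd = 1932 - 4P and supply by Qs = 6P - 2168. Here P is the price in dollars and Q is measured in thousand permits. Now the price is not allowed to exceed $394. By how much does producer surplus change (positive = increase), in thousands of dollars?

In a free market, 1932 - 4P = 6P - 2168 gives the equilibrium P* = 410, Q* = 292.
Because the ceiling (394) lies below the market-clearing price, it is binding.
At P = 394: Qd = 1932 - 4·394 = 356 and Qs = 6·394 - 2168 = 196.
Producer surplus without the control is ½ · (410 - 1084/3) · 292 = 21316/3.
With the ceiling, producers sell 196 units at 394, so PS = ½ · (394 - 1084/3) · 196 = 9604/3.
Change in producer surplus = 9604/3 - 21316/3 = -3904.

-3904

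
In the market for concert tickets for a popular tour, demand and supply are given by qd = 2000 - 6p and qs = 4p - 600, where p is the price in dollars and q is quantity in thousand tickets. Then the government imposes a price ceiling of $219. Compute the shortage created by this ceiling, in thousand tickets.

Without the control the market clears where 2000 - 6p = 4p - 600, i.e. p* = 260 and q* = 440.
Since 219 < 260, the ceiling is binding.
At p = 219: qd = 2000 - 6·219 = 686 and qs = 4·219 - 600 = 276.
Shortage = qd - qs = 686 - 276 = 410.

410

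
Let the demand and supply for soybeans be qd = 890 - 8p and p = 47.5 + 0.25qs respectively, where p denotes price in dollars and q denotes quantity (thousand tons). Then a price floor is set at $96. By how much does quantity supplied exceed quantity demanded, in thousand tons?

Rearranging supply gives qs = 4p - 190. In a free market, 890 - 8p = 4p - 190 gives the equilibrium p* = 90, q* = 170.
Since 96 > 90, the floor is binding.
At p = 96: qd = 890 - 8·96 = 122 and qs = 4·96 - 190 = 194.
Surplus = qs - qd = 194 - 122 = 72.

72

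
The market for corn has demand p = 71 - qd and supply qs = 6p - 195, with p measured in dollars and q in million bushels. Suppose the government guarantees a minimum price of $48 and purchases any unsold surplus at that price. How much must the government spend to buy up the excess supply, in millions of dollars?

3360

Rearranging demand gives qd = 71 - p. Setting quantity demanded equal to quantity supplied, 71 - p = 6p - 195, gives p* = 38 and q* = 33.
The floor of 48 is above the equilibrium price 38, so it binds.
At p = 48: qd = 71 - 48 = 23 and qs = 6·48 - 195 = 93.
Surplus = qs - qd = 70.
Government expenditure = surplus × support price = 70 × 48 = 3360.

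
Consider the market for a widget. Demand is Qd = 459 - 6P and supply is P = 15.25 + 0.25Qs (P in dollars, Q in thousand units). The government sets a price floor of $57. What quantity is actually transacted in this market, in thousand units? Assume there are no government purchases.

117

Rearranging supply gives Qs = 4P - 61. In a free market, 459 - 6P = 4P - 61 gives the equilibrium P* = 52, Q* = 147.
Because the floor (57) lies above the market-clearing price, it is binding.
At P = 57: Qd = 459 - 6·57 = 117 and Qs = 4·57 - 61 = 167.
The quantity actually transacted is the short side, demand: 117.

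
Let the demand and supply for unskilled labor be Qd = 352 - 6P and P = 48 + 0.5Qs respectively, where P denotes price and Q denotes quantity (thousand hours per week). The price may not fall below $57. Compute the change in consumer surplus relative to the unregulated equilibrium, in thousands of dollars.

-13

Rearranging supply gives Qs = 2P - 96. Equilibrium: 352 - 6P = 2P - 96, so 448 = 8P and P* = 56, Q* = 16.
The floor of 57 is above the equilibrium price 56, so it binds.
At P = 57: Qd = 352 - 6·57 = 10 and Qs = 2·57 - 96 = 18.
Consumer surplus without the control is ½ · (176/3 - 56) · 16 = 64/3.
With the floor, consumers buy 10 units at 57, so CS = ½ · (176/3 - 57) · 10 = 25/3.
Change in consumer surplus = 25/3 - 64/3 = -13.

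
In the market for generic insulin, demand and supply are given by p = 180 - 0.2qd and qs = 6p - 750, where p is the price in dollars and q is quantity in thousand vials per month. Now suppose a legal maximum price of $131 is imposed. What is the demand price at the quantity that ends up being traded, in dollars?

Rearranging demand gives qd = 900 - 5p. In a free market, 900 - 5p = 6p - 750 gives the equilibrium p* = 150, q* = 150.
Because the ceiling (131) lies below the market-clearing price, it is binding.
At p = 131: qd = 900 - 5·131 = 245 and qs = 6·131 - 750 = 36.
Only 36 units reach the market. On the demand curve, the marginal buyer's willingness to pay at q = 36 is (900 - 36)/5 = 172.8.

172.8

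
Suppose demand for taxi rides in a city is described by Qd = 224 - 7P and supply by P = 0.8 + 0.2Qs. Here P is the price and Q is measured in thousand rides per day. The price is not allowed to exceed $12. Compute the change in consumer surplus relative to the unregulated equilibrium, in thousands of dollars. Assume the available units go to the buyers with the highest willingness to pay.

304.5

Rearranging supply gives Qs = 5P - 4. Setting quantity demanded equal to quantity supplied, 224 - 7P = 5P - 4, gives P* = 19 and Q* = 91.
The ceiling of 12 is below the equilibrium price 19, so it binds.
At P = 12: Qd = 224 - 7·12 = 140 and Qs = 5·12 - 4 = 56.
Consumer surplus without the control is ½ · (32 - 19) · 91 = 591.5.
With the ceiling, 56 units are sold at 12 (assume they go to the highest-value buyers). The demand price at Q = 56 is 24, so CS = ½ · [(32 - 12) + (24 - 12)] · 56 = 896.
Change in consumer surplus = 896 - 591.5 = 304.5.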